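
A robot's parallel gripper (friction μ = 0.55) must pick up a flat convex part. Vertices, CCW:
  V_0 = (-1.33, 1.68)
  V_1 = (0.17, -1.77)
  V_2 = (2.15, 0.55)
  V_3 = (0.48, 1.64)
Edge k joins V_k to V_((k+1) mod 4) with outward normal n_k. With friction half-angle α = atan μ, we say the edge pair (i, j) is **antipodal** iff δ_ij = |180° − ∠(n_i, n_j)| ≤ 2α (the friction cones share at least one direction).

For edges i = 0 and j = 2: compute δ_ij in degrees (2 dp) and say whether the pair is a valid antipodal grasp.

α = atan 0.55 = 28.81°;  2α = 57.62°
edge 0: e_0 = (+1.50, -3.45);  n_0 = (-0.9171, -0.3987)
edge 2: e_2 = (-1.67, +1.09);  n_2 = (+0.5466, +0.8374)
∠(n_0, n_2) = 146.63°
δ = |180° − 146.63°| = 33.37°
33.37° ≤ 2α = 57.62°  →  valid

δ = 33.37°, valid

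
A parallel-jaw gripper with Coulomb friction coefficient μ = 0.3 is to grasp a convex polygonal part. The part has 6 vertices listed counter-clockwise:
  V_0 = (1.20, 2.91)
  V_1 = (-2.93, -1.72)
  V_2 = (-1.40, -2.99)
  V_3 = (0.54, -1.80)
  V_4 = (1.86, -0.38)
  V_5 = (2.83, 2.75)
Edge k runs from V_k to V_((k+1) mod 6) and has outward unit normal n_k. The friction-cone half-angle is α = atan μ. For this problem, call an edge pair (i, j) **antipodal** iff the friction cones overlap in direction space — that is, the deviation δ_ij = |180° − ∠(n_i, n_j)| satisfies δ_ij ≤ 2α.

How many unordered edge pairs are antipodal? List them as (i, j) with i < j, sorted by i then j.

α = atan 0.3 = 16.70°;  2α = 33.40°
n_0 = (-0.7463, +0.6657)
n_1 = (-0.6387, -0.7695)
n_2 = (+0.5229, -0.8524)
n_3 = (+0.7324, -0.6808)
n_4 = (+0.9552, -0.2960)
n_5 = (+0.0977, +0.9952)
  (0,1): δ = 87.96°  ·
  (0,2): δ = 16.74°  ✓
  (0,3): δ = 1.18°  ✓
  (0,4): δ = 24.51°  ✓
  (0,5): δ = 126.13°  ·
  (1,2): δ = 108.78°  ·
  (1,3): δ = 93.21°  ·
  (1,4): δ = 67.52°  ·
  (1,5): δ = 34.09°  ·
  (2,3): δ = 164.43°  ·
  (2,4): δ = 138.74°  ·
  (2,5): δ = 37.13°  ·
  (3,4): δ = 154.31°  ·
  (3,5): δ = 52.70°  ·
  (4,5): δ = 78.39°  ·
antipodal pairs: 3

count = 3; pairs: (0,2), (0,3), (0,4)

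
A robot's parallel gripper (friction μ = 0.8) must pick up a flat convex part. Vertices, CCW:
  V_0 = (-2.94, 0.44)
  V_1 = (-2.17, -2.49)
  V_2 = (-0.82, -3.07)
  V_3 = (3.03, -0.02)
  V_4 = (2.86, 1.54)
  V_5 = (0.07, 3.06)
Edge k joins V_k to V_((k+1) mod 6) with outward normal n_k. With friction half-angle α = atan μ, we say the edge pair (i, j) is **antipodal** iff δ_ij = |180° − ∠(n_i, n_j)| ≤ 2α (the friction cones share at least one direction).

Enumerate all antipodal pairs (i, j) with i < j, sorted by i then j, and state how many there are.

α = atan 0.8 = 38.66°;  2α = 77.32°
n_0 = (-0.9672, -0.2542)
n_1 = (-0.3947, -0.9188)
n_2 = (+0.6210, -0.7838)
n_3 = (+0.9941, +0.1083)
n_4 = (+0.4784, +0.8781)
n_5 = (-0.6566, +0.7543)
  (0,1): δ = 127.97°  ·
  (0,2): δ = 66.34°  ✓
  (0,3): δ = 8.51°  ✓
  (0,4): δ = 46.69°  ✓
  (0,5): δ = 116.31°  ·
  (1,2): δ = 118.36°  ·
  (1,3): δ = 60.53°  ✓
  (1,4): δ = 5.33°  ✓
  (1,5): δ = 64.29°  ✓
  (2,3): δ = 122.17°  ·
  (2,4): δ = 66.97°  ✓
  (2,5): δ = 2.65°  ✓
  (3,4): δ = 124.80°  ·
  (3,5): δ = 55.18°  ✓
  (4,5): δ = 110.38°  ·
antipodal pairs: 9

count = 9; pairs: (0,2), (0,3), (0,4), (1,3), (1,4), (1,5), (2,4), (2,5), (3,5)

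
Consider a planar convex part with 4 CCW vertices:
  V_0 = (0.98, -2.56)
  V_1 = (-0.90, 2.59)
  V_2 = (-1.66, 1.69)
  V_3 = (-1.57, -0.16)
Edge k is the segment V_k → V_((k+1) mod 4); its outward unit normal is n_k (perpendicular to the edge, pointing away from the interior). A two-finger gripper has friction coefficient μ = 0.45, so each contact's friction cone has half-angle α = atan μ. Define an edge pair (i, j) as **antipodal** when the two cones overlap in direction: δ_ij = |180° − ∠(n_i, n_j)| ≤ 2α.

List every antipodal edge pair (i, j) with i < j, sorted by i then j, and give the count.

count = 2; pairs: (0,2), (0,3)

α = atan 0.45 = 24.23°;  2α = 48.46°
n_0 = (+0.9394, +0.3429)
n_1 = (-0.7640, +0.6452)
n_2 = (-0.9988, -0.0486)
n_3 = (-0.6854, -0.7282)
  (0,1): δ = 60.23°  ·
  (0,2): δ = 17.27°  ✓
  (0,3): δ = 26.68°  ✓
  (1,2): δ = 137.04°  ·
  (1,3): δ = 93.09°  ·
  (2,3): δ = 136.05°  ·
antipodal pairs: 2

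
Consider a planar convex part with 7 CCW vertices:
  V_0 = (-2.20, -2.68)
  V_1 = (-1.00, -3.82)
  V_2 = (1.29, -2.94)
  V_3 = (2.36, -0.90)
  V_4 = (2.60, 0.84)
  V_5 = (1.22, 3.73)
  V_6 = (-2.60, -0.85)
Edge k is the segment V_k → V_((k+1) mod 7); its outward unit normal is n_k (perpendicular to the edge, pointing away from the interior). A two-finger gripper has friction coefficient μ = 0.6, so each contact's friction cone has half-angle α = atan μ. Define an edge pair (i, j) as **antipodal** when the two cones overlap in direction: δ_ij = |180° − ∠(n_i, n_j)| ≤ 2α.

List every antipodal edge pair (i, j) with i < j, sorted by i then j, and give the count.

count = 8; pairs: (0,3), (0,4), (1,5), (2,5), (2,6), (3,5), (3,6), (4,6)

α = atan 0.6 = 30.96°;  2α = 61.93°
n_0 = (-0.6887, -0.7250)
n_1 = (+0.3587, -0.9335)
n_2 = (+0.8856, -0.4645)
n_3 = (+0.9906, -0.1366)
n_4 = (+0.9024, +0.4309)
n_5 = (-0.7679, +0.6405)
n_6 = (-0.9769, -0.2135)
  (0,1): δ = 115.45°  ·
  (0,2): δ = 74.15°  ·
  (0,3): δ = 54.32°  ✓
  (0,4): δ = 20.94°  ✓
  (0,5): δ = 93.70°  ·
  (0,6): δ = 145.86°  ·
  (1,2): δ = 138.70°  ·
  (1,3): δ = 118.87°  ·
  (1,4): δ = 85.50°  ·
  (1,5): δ = 29.15°  ✓
  (1,6): δ = 81.31°  ·
  (2,3): δ = 160.18°  ·
  (2,4): δ = 126.80°  ·
  (2,5): δ = 12.15°  ✓
  (2,6): δ = 40.01°  ✓
  (3,4): δ = 146.62°  ·
  (3,5): δ = 31.98°  ✓
  (3,6): δ = 20.18°  ✓
  (4,5): δ = 65.36°  ·
  (4,6): δ = 13.20°  ✓
  (5,6): δ = 127.84°  ·
antipodal pairs: 8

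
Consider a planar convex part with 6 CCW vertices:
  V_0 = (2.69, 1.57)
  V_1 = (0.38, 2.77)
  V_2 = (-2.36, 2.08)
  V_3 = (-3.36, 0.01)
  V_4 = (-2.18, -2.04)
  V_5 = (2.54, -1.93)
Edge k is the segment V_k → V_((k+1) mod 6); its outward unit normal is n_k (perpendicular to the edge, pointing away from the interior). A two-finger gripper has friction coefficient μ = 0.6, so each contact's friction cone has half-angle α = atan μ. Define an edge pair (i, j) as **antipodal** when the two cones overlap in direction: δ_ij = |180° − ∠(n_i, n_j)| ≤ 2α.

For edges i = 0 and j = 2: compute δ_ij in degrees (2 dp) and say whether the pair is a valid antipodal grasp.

α = atan 0.6 = 30.96°;  2α = 61.93°
edge 0: e_0 = (-2.31, +1.20);  n_0 = (+0.4610, +0.8874)
edge 2: e_2 = (-1.00, -2.07);  n_2 = (-0.9004, +0.4350)
∠(n_0, n_2) = 91.67°
δ = |180° − 91.67°| = 88.33°
88.33° > 2α = 61.93°  →  invalid

δ = 88.33°, invalid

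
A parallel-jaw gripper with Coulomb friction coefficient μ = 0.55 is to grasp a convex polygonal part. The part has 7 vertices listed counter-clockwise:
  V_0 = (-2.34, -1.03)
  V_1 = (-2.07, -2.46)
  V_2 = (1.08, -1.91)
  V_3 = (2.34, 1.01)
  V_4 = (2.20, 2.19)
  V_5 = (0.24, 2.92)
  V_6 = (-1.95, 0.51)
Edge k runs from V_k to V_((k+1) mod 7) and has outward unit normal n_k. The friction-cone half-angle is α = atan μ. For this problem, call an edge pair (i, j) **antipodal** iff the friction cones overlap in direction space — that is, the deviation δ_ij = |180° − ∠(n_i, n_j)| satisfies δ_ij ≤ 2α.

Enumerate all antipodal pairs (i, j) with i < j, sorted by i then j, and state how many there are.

count = 8; pairs: (0,2), (0,3), (1,4), (1,5), (2,5), (2,6), (3,5), (3,6)

α = atan 0.55 = 28.81°;  2α = 57.62°
n_0 = (-0.9826, -0.1855)
n_1 = (+0.1720, -0.9851)
n_2 = (+0.9182, -0.3962)
n_3 = (+0.9930, +0.1178)
n_4 = (+0.3490, +0.9371)
n_5 = (-0.7401, +0.6725)
n_6 = (-0.9694, +0.2455)
  (0,1): δ = 90.79°  ·
  (0,2): δ = 34.03°  ✓
  (0,3): δ = 3.93°  ✓
  (0,4): δ = 58.88°  ·
  (0,5): δ = 127.05°  ·
  (0,6): δ = 155.10°  ·
  (1,2): δ = 123.24°  ·
  (1,3): δ = 93.14°  ·
  (1,4): δ = 30.33°  ✓
  (1,5): δ = 37.83°  ✓
  (1,6): δ = 65.88°  ·
  (2,3): δ = 149.89°  ·
  (2,4): δ = 87.09°  ·
  (2,5): δ = 18.92°  ✓
  (2,6): δ = 9.13°  ✓
  (3,4): δ = 117.19°  ·
  (3,5): δ = 49.03°  ✓
  (3,6): δ = 20.98°  ✓
  (4,5): δ = 111.83°  ·
  (4,6): δ = 83.78°  ·
  (5,6): δ = 151.95°  ·
antipodal pairs: 8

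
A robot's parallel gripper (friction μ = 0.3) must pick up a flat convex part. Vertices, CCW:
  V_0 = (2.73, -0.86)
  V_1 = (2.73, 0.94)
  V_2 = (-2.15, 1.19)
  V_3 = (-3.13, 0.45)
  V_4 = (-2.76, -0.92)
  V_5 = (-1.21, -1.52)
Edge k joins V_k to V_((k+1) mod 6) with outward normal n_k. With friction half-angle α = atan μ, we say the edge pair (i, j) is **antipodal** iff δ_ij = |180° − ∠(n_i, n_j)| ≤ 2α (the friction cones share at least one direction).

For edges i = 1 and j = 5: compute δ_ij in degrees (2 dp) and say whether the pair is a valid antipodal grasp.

δ = 12.44°, valid

α = atan 0.3 = 16.70°;  2α = 33.40°
edge 1: e_1 = (-4.88, +0.25);  n_1 = (+0.0512, +0.9987)
edge 5: e_5 = (+3.94, +0.66);  n_5 = (+0.1652, -0.9863)
∠(n_1, n_5) = 167.56°
δ = |180° − 167.56°| = 12.44°
12.44° ≤ 2α = 33.40°  →  valid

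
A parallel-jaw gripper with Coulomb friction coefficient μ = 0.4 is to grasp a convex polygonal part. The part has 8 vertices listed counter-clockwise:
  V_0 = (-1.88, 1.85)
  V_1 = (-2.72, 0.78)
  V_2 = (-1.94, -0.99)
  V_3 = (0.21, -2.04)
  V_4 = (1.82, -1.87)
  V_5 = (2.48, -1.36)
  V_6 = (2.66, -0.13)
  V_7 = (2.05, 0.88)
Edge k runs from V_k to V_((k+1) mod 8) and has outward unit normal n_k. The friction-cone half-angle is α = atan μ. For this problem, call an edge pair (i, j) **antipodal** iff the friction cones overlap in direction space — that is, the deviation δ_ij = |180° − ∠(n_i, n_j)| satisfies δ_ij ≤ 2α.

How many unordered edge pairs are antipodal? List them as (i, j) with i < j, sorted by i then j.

count = 7; pairs: (0,4), (0,5), (1,5), (1,6), (2,6), (2,7), (3,7)

α = atan 0.4 = 21.80°;  2α = 43.60°
n_0 = (-0.7866, +0.6175)
n_1 = (-0.9151, -0.4033)
n_2 = (-0.4388, -0.8986)
n_3 = (+0.1050, -0.9945)
n_4 = (+0.6114, -0.7913)
n_5 = (+0.9895, -0.1448)
n_6 = (+0.8560, +0.5170)
n_7 = (+0.2396, +0.9709)
  (0,1): δ = 118.08°  ·
  (0,2): δ = 77.90°  ·
  (0,3): δ = 45.84°  ·
  (0,4): δ = 14.17°  ✓
  (0,5): δ = 29.81°  ✓
  (0,6): δ = 69.26°  ·
  (0,7): δ = 114.27°  ·
  (1,2): δ = 139.81°  ·
  (1,3): δ = 107.75°  ·
  (1,4): δ = 76.09°  ·
  (1,5): δ = 32.11°  ✓
  (1,6): δ = 7.35°  ✓
  (1,7): δ = 52.35°  ·
  (2,3): δ = 147.94°  ·
  (2,4): δ = 116.28°  ·
  (2,5): δ = 72.30°  ·
  (2,6): δ = 32.84°  ✓
  (2,7): δ = 12.16°  ✓
  (3,4): δ = 148.33°  ·
  (3,5): δ = 104.35°  ·
  (3,6): δ = 64.90°  ·
  (3,7): δ = 19.89°  ✓
  (4,5): δ = 136.02°  ·
  (4,6): δ = 96.56°  ·
  (4,7): δ = 51.56°  ·
  (5,6): δ = 140.54°  ·
  (5,7): δ = 95.54°  ·
  (6,7): δ = 134.99°  ·
antipodal pairs: 7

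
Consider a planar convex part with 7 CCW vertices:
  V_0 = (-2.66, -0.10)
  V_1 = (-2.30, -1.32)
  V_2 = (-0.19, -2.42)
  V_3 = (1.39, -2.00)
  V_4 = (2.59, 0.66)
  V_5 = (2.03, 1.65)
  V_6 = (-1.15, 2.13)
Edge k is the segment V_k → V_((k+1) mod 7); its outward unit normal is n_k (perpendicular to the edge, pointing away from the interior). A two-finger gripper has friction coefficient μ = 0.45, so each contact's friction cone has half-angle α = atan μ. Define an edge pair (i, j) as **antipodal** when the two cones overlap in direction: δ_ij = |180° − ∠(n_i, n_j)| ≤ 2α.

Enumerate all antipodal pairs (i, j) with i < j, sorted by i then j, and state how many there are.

α = atan 0.45 = 24.23°;  2α = 48.46°
n_0 = (-0.9591, -0.2830)
n_1 = (-0.4623, -0.8867)
n_2 = (+0.2569, -0.9664)
n_3 = (+0.9115, -0.4112)
n_4 = (+0.8704, +0.4923)
n_5 = (+0.1493, +0.9888)
n_6 = (-0.8280, +0.5607)
  (0,1): δ = 133.97°  ·
  (0,2): δ = 91.55°  ·
  (0,3): δ = 40.72°  ✓
  (0,4): δ = 13.05°  ✓
  (0,5): δ = 64.98°  ·
  (0,6): δ = 129.46°  ·
  (1,2): δ = 137.58°  ·
  (1,3): δ = 86.75°  ·
  (1,4): δ = 32.97°  ✓
  (1,5): δ = 18.95°  ✓
  (1,6): δ = 83.43°  ·
  (2,3): δ = 129.17°  ·
  (2,4): δ = 75.39°  ·
  (2,5): δ = 23.47°  ✓
  (2,6): δ = 41.01°  ✓
  (3,4): δ = 126.22°  ·
  (3,5): δ = 74.30°  ·
  (3,6): δ = 9.82°  ✓
  (4,5): δ = 128.08°  ·
  (4,6): δ = 63.60°  ·
  (5,6): δ = 115.52°  ·
antipodal pairs: 7

count = 7; pairs: (0,3), (0,4), (1,4), (1,5), (2,5), (2,6), (3,6)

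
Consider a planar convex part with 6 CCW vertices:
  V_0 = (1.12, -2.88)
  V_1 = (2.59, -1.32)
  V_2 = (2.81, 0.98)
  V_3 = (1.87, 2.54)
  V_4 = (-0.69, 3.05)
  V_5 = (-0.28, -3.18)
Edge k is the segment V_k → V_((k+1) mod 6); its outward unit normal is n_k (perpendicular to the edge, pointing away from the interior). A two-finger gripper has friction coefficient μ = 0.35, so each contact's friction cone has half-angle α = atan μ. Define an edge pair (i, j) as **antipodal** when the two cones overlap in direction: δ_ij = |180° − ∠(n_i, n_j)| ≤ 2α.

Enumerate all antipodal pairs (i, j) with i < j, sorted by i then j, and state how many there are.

α = atan 0.35 = 19.29°;  2α = 38.58°
n_0 = (+0.7278, -0.6858)
n_1 = (+0.9955, -0.0952)
n_2 = (+0.8565, +0.5161)
n_3 = (+0.1954, +0.9807)
n_4 = (-0.9978, -0.0657)
n_5 = (+0.2095, -0.9778)
  (0,1): δ = 142.17°  ·
  (0,2): δ = 105.63°  ·
  (0,3): δ = 57.97°  ·
  (0,4): δ = 47.06°  ·
  (0,5): δ = 145.39°  ·
  (1,2): δ = 143.46°  ·
  (1,3): δ = 95.80°  ·
  (1,4): δ = 9.23°  ✓
  (1,5): δ = 107.56°  ·
  (2,3): δ = 132.34°  ·
  (2,4): δ = 27.31°  ✓
  (2,5): δ = 71.02°  ·
  (3,4): δ = 74.97°  ·
  (3,5): δ = 23.36°  ✓
  (4,5): δ = 81.67°  ·
antipodal pairs: 3

count = 3; pairs: (1,4), (2,4), (3,5)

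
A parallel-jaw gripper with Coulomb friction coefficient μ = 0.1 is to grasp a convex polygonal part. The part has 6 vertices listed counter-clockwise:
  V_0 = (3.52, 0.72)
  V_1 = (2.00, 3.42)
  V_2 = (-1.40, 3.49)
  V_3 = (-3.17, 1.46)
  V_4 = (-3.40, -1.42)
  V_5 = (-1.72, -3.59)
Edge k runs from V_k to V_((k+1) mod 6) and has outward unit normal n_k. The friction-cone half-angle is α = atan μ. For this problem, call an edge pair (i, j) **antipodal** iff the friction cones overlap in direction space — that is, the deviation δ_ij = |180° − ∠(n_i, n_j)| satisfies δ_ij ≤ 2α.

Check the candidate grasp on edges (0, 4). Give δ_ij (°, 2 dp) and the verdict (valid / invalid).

α = atan 0.1 = 5.71°;  2α = 11.42°
edge 0: e_0 = (-1.52, +2.70);  n_0 = (+0.8714, +0.4906)
edge 4: e_4 = (+1.68, -2.17);  n_4 = (-0.7907, -0.6122)
∠(n_0, n_4) = 171.63°
δ = |180° − 171.63°| = 8.37°
8.37° ≤ 2α = 11.42°  →  valid

δ = 8.37°, valid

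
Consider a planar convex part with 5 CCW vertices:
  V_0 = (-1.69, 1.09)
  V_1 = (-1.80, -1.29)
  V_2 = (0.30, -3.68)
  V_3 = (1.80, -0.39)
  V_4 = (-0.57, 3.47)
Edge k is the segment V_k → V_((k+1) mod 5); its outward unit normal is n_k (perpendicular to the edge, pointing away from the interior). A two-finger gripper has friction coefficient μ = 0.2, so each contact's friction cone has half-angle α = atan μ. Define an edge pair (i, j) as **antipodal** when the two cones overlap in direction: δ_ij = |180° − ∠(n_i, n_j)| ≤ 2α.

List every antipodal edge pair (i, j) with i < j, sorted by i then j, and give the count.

α = atan 0.2 = 11.31°;  2α = 22.62°
n_0 = (-0.9989, +0.0462)
n_1 = (-0.7512, -0.6601)
n_2 = (+0.9099, -0.4148)
n_3 = (+0.8522, +0.5232)
n_4 = (-0.9048, +0.4258)
  (0,1): δ = 136.05°  ·
  (0,2): δ = 21.86°  ✓
  (0,3): δ = 34.20°  ·
  (0,4): δ = 157.45°  ·
  (1,2): δ = 65.81°  ·
  (1,3): δ = 9.76°  ✓
  (1,4): δ = 113.49°  ·
  (2,3): δ = 123.94°  ·
  (2,4): δ = 0.69°  ✓
  (3,4): δ = 56.75°  ·
antipodal pairs: 3

count = 3; pairs: (0,2), (1,3), (2,4)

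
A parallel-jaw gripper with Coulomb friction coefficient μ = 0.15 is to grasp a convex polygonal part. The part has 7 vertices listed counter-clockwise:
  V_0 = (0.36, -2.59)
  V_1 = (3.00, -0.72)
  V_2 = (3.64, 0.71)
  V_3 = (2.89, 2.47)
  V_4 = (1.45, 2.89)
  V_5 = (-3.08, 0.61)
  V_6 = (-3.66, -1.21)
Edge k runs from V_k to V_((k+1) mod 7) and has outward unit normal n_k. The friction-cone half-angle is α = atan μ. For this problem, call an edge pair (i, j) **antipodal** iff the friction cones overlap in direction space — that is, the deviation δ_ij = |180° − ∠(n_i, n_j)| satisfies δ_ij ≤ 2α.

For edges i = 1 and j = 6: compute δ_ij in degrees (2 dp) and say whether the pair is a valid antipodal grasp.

α = atan 0.15 = 8.53°;  2α = 17.06°
edge 1: e_1 = (+0.64, +1.43);  n_1 = (+0.9128, -0.4085)
edge 6: e_6 = (+4.02, -1.38);  n_6 = (-0.3247, -0.9458)
∠(n_1, n_6) = 84.84°
δ = |180° − 84.84°| = 95.16°
95.16° > 2α = 17.06°  →  invalid

δ = 95.16°, invalid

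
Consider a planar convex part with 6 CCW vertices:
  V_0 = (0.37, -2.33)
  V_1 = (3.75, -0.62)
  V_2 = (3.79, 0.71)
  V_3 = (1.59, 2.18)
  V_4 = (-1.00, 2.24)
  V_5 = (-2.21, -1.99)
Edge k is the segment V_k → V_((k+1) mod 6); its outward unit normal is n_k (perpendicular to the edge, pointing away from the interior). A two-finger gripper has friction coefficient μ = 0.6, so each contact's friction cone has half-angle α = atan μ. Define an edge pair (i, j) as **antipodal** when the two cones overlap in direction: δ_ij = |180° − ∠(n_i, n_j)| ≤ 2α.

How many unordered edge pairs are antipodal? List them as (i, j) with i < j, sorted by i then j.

count = 6; pairs: (0,2), (0,3), (0,4), (1,4), (2,5), (3,5)

α = atan 0.6 = 30.96°;  2α = 61.93°
n_0 = (+0.4514, -0.8923)
n_1 = (+0.9995, -0.0301)
n_2 = (+0.5556, +0.8315)
n_3 = (+0.0232, +0.9997)
n_4 = (-0.9614, +0.2750)
n_5 = (-0.1307, -0.9914)
  (0,1): δ = 118.56°  ·
  (0,2): δ = 60.59°  ✓
  (0,3): δ = 28.16°  ✓
  (0,4): δ = 47.20°  ✓
  (0,5): δ = 145.66°  ·
  (1,2): δ = 122.03°  ·
  (1,3): δ = 89.60°  ·
  (1,4): δ = 14.24°  ✓
  (1,5): δ = 84.22°  ·
  (2,3): δ = 147.58°  ·
  (2,4): δ = 72.21°  ·
  (2,5): δ = 26.24°  ✓
  (3,4): δ = 104.64°  ·
  (3,5): δ = 6.18°  ✓
  (4,5): δ = 81.54°  ·
antipodal pairs: 6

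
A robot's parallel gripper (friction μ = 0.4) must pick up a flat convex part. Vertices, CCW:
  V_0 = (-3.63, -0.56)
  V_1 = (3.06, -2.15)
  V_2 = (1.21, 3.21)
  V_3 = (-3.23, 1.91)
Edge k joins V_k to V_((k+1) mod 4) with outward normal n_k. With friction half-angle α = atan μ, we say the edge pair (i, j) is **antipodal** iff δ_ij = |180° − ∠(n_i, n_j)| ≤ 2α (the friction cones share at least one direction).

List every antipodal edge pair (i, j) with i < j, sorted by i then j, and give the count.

α = atan 0.4 = 21.80°;  2α = 43.60°
n_0 = (-0.2312, -0.9729)
n_1 = (+0.9453, +0.3263)
n_2 = (-0.2810, +0.9597)
n_3 = (-0.9871, +0.1599)
  (0,1): δ = 57.59°  ·
  (0,2): δ = 29.69°  ✓
  (0,3): δ = 94.17°  ·
  (1,2): δ = 92.72°  ·
  (1,3): δ = 28.24°  ✓
  (2,3): δ = 115.52°  ·
antipodal pairs: 2

count = 2; pairs: (0,2), (1,3)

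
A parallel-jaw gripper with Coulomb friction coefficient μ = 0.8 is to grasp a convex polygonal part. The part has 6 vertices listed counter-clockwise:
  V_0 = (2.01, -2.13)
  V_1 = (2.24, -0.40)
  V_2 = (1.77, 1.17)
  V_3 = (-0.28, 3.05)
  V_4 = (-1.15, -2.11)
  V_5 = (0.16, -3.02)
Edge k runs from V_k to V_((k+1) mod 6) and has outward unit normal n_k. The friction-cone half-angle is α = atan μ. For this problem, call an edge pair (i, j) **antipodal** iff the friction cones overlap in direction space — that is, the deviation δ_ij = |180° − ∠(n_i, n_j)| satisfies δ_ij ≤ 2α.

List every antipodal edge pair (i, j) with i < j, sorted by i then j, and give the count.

count = 8; pairs: (0,3), (0,4), (1,3), (1,4), (2,3), (2,4), (2,5), (3,5)

α = atan 0.8 = 38.66°;  2α = 77.32°
n_0 = (+0.9913, -0.1318)
n_1 = (+0.9580, +0.2868)
n_2 = (+0.6759, +0.7370)
n_3 = (-0.9861, +0.1663)
n_4 = (-0.5705, -0.8213)
n_5 = (+0.4335, -0.9011)
  (0,1): δ = 155.76°  ·
  (0,2): δ = 124.95°  ·
  (0,3): δ = 2.00°  ✓
  (0,4): δ = 62.79°  ✓
  (0,5): δ = 123.26°  ·
  (1,2): δ = 149.19°  ·
  (1,3): δ = 26.24°  ✓
  (1,4): δ = 38.55°  ✓
  (1,5): δ = 99.03°  ·
  (2,3): δ = 57.05°  ✓
  (2,4): δ = 7.74°  ✓
  (2,5): δ = 68.21°  ✓
  (3,4): δ = 115.22°  ·
  (3,5): δ = 54.74°  ✓
  (4,5): δ = 119.52°  ·
antipodal pairs: 8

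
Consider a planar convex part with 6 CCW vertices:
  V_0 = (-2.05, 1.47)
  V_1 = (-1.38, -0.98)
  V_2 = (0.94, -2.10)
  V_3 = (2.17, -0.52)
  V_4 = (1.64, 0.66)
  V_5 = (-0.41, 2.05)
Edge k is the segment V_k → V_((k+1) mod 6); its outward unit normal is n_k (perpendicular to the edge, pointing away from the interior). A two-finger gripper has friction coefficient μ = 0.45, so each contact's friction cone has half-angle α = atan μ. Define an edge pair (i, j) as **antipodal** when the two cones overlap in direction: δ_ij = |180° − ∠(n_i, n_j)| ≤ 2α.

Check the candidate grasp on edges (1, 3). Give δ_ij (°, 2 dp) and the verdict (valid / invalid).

δ = 40.04°, valid

α = atan 0.45 = 24.23°;  2α = 48.46°
edge 1: e_1 = (+2.32, -1.12);  n_1 = (-0.4347, -0.9006)
edge 3: e_3 = (-0.53, +1.18);  n_3 = (+0.9122, +0.4097)
∠(n_1, n_3) = 139.96°
δ = |180° − 139.96°| = 40.04°
40.04° ≤ 2α = 48.46°  →  valid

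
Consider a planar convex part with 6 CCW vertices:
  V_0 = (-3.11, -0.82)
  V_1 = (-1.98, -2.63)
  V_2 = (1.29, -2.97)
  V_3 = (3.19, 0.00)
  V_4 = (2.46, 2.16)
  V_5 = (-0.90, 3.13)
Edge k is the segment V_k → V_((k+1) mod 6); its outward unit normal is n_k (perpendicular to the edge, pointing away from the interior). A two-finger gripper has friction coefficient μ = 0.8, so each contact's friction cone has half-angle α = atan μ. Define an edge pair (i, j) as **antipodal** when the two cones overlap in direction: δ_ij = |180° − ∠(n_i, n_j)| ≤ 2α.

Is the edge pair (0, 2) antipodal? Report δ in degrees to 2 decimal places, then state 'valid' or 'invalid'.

α = atan 0.8 = 38.66°;  2α = 77.32°
edge 0: e_0 = (+1.13, -1.81);  n_0 = (-0.8483, -0.5296)
edge 2: e_2 = (+1.90, +2.97);  n_2 = (+0.8424, -0.5389)
∠(n_0, n_2) = 115.41°
δ = |180° − 115.41°| = 64.59°
64.59° ≤ 2α = 77.32°  →  valid

δ = 64.59°, valid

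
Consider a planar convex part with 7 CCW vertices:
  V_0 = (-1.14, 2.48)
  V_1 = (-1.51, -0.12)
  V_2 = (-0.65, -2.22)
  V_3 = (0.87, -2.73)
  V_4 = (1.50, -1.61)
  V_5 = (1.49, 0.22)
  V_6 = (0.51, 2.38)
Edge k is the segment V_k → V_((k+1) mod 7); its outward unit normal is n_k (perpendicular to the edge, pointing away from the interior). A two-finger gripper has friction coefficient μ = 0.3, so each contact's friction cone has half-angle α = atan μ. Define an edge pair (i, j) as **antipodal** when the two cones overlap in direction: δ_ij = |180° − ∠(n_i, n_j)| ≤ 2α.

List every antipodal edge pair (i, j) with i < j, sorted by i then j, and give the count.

count = 6; pairs: (0,3), (0,4), (0,5), (1,4), (1,5), (2,6)

α = atan 0.3 = 16.70°;  2α = 33.40°
n_0 = (-0.9900, +0.1409)
n_1 = (-0.9254, -0.3790)
n_2 = (-0.3181, -0.9481)
n_3 = (+0.8716, -0.4903)
n_4 = (+1.0000, +0.0055)
n_5 = (+0.9107, +0.4132)
n_6 = (+0.0605, +0.9982)
  (0,1): δ = 149.63°  ·
  (0,2): δ = 100.45°  ·
  (0,3): δ = 21.26°  ✓
  (0,4): δ = 8.41°  ✓
  (0,5): δ = 32.50°  ✓
  (0,6): δ = 94.63°  ·
  (1,2): δ = 130.82°  ·
  (1,3): δ = 51.63°  ·
  (1,4): δ = 21.96°  ✓
  (1,5): δ = 2.13°  ✓
  (1,6): δ = 64.26°  ·
  (2,3): δ = 100.81°  ·
  (2,4): δ = 71.14°  ·
  (2,5): δ = 47.05°  ·
  (2,6): δ = 15.08°  ✓
  (3,4): δ = 150.33°  ·
  (3,5): δ = 126.24°  ·
  (3,6): δ = 64.11°  ·
  (4,5): δ = 155.91°  ·
  (4,6): δ = 93.78°  ·
  (5,6): δ = 117.87°  ·
antipodal pairs: 6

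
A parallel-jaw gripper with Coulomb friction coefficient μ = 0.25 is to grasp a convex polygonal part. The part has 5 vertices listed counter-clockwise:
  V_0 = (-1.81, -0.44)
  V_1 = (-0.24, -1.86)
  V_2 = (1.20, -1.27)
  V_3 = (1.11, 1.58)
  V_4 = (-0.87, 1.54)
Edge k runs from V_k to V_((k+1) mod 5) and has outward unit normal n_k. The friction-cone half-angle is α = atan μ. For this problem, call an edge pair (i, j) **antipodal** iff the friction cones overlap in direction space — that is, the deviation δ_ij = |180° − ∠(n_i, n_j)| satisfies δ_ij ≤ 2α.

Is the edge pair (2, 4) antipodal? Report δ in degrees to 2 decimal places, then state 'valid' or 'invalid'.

α = atan 0.25 = 14.04°;  2α = 28.07°
edge 2: e_2 = (-0.09, +2.85);  n_2 = (+0.9995, +0.0316)
edge 4: e_4 = (-0.94, -1.98);  n_4 = (-0.9034, +0.4289)
∠(n_2, n_4) = 152.80°
δ = |180° − 152.80°| = 27.20°
27.20° ≤ 2α = 28.07°  →  valid

δ = 27.20°, valid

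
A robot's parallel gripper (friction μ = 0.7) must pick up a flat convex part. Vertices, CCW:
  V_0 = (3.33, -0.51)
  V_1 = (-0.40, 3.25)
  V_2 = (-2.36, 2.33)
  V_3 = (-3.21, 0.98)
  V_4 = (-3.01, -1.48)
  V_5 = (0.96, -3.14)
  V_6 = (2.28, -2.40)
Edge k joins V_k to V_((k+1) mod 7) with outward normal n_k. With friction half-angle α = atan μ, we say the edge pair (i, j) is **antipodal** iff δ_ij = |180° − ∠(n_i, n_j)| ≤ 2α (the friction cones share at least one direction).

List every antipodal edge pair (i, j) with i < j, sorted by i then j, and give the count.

count = 9; pairs: (0,3), (0,4), (1,4), (1,5), (1,6), (2,5), (2,6), (3,5), (3,6)

α = atan 0.7 = 34.99°;  2α = 69.98°
n_0 = (+0.7099, +0.7043)
n_1 = (-0.4249, +0.9052)
n_2 = (-0.8462, +0.5328)
n_3 = (-0.9967, -0.0810)
n_4 = (-0.3858, -0.9226)
n_5 = (+0.4890, -0.8723)
n_6 = (+0.8742, -0.4856)
  (0,1): δ = 109.63°  ·
  (0,2): δ = 76.97°  ·
  (0,3): δ = 40.12°  ✓
  (0,4): δ = 22.54°  ✓
  (0,5): δ = 74.50°  ·
  (0,6): δ = 106.17°  ·
  (1,2): δ = 147.34°  ·
  (1,3): δ = 110.50°  ·
  (1,4): δ = 47.84°  ✓
  (1,5): δ = 4.13°  ✓
  (1,6): δ = 35.80°  ✓
  (2,3): δ = 143.16°  ·
  (2,4): δ = 80.50°  ·
  (2,5): δ = 28.53°  ✓
  (2,6): δ = 3.14°  ✓
  (3,4): δ = 117.34°  ·
  (3,5): δ = 65.37°  ✓
  (3,6): δ = 33.70°  ✓
  (4,5): δ = 128.03°  ·
  (4,6): δ = 96.36°  ·
  (5,6): δ = 148.33°  ·
antipodal pairs: 9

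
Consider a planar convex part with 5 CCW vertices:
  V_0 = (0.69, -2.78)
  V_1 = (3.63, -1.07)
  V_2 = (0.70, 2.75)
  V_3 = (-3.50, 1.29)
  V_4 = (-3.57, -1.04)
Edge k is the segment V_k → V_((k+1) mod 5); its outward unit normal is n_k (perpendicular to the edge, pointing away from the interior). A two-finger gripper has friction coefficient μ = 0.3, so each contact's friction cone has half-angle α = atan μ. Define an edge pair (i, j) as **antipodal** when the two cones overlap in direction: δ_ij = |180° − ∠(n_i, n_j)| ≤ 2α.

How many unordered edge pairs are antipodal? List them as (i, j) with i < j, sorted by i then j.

count = 2; pairs: (0,2), (1,4)

α = atan 0.3 = 16.70°;  2α = 33.40°
n_0 = (+0.5028, -0.8644)
n_1 = (+0.7935, +0.6086)
n_2 = (-0.3283, +0.9446)
n_3 = (-0.9995, +0.0300)
n_4 = (-0.3781, -0.9258)
  (0,1): δ = 82.69°  ·
  (0,2): δ = 11.02°  ✓
  (0,3): δ = 58.10°  ·
  (0,4): δ = 127.60°  ·
  (1,2): δ = 108.32°  ·
  (1,3): δ = 39.21°  ·
  (1,4): δ = 30.29°  ✓
  (2,3): δ = 110.89°  ·
  (2,4): δ = 41.39°  ·
  (3,4): δ = 110.50°  ·
antipodal pairs: 2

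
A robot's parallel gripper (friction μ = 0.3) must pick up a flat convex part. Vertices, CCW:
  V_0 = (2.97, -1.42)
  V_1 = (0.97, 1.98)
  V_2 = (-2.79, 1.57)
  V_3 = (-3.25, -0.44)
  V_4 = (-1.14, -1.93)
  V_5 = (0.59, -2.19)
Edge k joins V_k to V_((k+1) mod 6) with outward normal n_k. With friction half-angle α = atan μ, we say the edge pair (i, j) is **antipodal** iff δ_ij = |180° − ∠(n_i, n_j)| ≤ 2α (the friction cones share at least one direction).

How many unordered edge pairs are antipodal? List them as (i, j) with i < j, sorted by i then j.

α = atan 0.3 = 16.70°;  2α = 33.40°
n_0 = (+0.8619, +0.5070)
n_1 = (-0.1084, +0.9941)
n_2 = (-0.9748, +0.2231)
n_3 = (-0.5768, -0.8169)
n_4 = (-0.1486, -0.9889)
n_5 = (+0.3078, -0.9514)
  (0,1): δ = 114.24°  ·
  (0,2): δ = 43.36°  ·
  (0,3): δ = 24.31°  ✓
  (0,4): δ = 50.99°  ·
  (0,5): δ = 77.46°  ·
  (1,2): δ = 109.11°  ·
  (1,3): δ = 41.45°  ·
  (1,4): δ = 14.77°  ✓
  (1,5): δ = 11.70°  ✓
  (2,3): δ = 112.34°  ·
  (2,4): δ = 85.66°  ·
  (2,5): δ = 59.18°  ·
  (3,4): δ = 153.32°  ·
  (3,5): δ = 126.84°  ·
  (4,5): δ = 153.53°  ·
antipodal pairs: 3

count = 3; pairs: (0,3), (1,4), (1,5)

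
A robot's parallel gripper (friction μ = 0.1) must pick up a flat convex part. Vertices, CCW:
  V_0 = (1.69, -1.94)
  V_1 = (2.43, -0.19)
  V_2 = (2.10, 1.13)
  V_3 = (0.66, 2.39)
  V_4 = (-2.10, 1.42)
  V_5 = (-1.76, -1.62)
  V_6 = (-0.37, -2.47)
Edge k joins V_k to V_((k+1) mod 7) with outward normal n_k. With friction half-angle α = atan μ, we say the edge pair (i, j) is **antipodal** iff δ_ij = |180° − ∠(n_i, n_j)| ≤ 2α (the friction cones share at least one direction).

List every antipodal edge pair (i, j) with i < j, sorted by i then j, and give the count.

α = atan 0.1 = 5.71°;  2α = 11.42°
n_0 = (+0.9210, -0.3895)
n_1 = (+0.9701, +0.2425)
n_2 = (+0.6585, +0.7526)
n_3 = (-0.3316, +0.9434)
n_4 = (-0.9938, -0.1111)
n_5 = (-0.5217, -0.8531)
n_6 = (+0.2492, -0.9685)
  (0,1): δ = 143.04°  ·
  (0,2): δ = 108.26°  ·
  (0,3): δ = 47.71°  ·
  (0,4): δ = 29.30°  ·
  (0,5): δ = 81.48°  ·
  (0,6): δ = 127.35°  ·
  (1,2): δ = 145.22°  ·
  (1,3): δ = 84.67°  ·
  (1,4): δ = 7.65°  ✓
  (1,5): δ = 44.52°  ·
  (1,6): δ = 90.39°  ·
  (2,3): δ = 119.45°  ·
  (2,4): δ = 42.43°  ·
  (2,5): δ = 9.74°  ✓
  (2,6): δ = 55.61°  ·
  (3,4): δ = 102.98°  ·
  (3,5): δ = 50.81°  ·
  (3,6): δ = 4.94°  ✓
  (4,5): δ = 127.83°  ·
  (4,6): δ = 81.95°  ·
  (5,6): δ = 134.13°  ·
antipodal pairs: 3

count = 3; pairs: (1,4), (2,5), (3,6)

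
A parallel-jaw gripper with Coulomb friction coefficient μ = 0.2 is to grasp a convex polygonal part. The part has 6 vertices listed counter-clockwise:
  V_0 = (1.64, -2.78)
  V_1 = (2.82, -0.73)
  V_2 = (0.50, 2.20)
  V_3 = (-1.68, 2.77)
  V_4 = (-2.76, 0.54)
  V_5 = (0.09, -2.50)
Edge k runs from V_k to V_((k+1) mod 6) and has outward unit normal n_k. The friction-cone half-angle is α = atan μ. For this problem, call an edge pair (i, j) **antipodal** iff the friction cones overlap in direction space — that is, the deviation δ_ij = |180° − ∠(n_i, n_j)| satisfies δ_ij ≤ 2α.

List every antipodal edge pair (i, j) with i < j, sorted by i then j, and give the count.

α = atan 0.2 = 11.31°;  2α = 22.62°
n_0 = (+0.8667, -0.4989)
n_1 = (+0.7840, +0.6208)
n_2 = (+0.2530, +0.9675)
n_3 = (-0.9000, +0.4359)
n_4 = (-0.7295, -0.6839)
n_5 = (-0.1778, -0.9841)
  (0,1): δ = 111.70°  ·
  (0,2): δ = 74.73°  ·
  (0,3): δ = 4.08°  ✓
  (0,4): δ = 73.08°  ·
  (0,5): δ = 109.69°  ·
  (1,2): δ = 143.03°  ·
  (1,3): δ = 64.21°  ·
  (1,4): δ = 4.78°  ✓
  (1,5): δ = 41.39°  ·
  (2,3): δ = 101.19°  ·
  (2,4): δ = 32.19°  ·
  (2,5): δ = 4.41°  ✓
  (3,4): δ = 111.01°  ·
  (3,5): δ = 74.40°  ·
  (4,5): δ = 143.39°  ·
antipodal pairs: 3

count = 3; pairs: (0,3), (1,4), (2,5)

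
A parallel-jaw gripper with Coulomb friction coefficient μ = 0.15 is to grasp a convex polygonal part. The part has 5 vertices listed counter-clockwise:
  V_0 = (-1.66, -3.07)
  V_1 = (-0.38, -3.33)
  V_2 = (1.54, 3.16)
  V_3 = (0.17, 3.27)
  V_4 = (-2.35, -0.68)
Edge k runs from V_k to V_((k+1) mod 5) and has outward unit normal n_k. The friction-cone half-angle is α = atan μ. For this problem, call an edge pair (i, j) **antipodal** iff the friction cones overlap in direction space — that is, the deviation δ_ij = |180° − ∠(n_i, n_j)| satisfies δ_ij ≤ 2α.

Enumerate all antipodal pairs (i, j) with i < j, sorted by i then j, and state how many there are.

count = 2; pairs: (0,2), (1,3)

α = atan 0.15 = 8.53°;  2α = 17.06°
n_0 = (-0.1991, -0.9800)
n_1 = (+0.9589, -0.2837)
n_2 = (+0.0800, +0.9968)
n_3 = (-0.8430, +0.5378)
n_4 = (-0.9608, -0.2774)
  (0,1): δ = 95.00°  ·
  (0,2): δ = 6.89°  ✓
  (0,3): δ = 68.95°  ·
  (0,4): δ = 117.59°  ·
  (1,2): δ = 78.11°  ·
  (1,3): δ = 16.06°  ✓
  (1,4): δ = 32.58°  ·
  (2,3): δ = 117.95°  ·
  (2,4): δ = 69.31°  ·
  (3,4): δ = 131.36°  ·
antipodal pairs: 2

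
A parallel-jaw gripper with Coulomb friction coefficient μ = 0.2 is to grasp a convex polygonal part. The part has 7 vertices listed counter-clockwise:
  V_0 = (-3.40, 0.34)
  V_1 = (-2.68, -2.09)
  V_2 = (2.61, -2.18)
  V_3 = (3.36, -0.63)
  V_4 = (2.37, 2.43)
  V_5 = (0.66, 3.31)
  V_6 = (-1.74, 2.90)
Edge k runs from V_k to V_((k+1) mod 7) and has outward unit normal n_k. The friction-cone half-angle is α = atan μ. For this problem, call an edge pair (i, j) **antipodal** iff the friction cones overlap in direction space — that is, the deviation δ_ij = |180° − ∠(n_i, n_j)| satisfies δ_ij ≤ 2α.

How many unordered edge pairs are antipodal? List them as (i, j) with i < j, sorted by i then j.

count = 3; pairs: (0,3), (1,5), (2,6)

α = atan 0.2 = 11.31°;  2α = 22.62°
n_0 = (-0.9588, -0.2841)
n_1 = (-0.0170, -0.9999)
n_2 = (+0.9002, -0.4356)
n_3 = (+0.9514, +0.3078)
n_4 = (+0.4576, +0.8892)
n_5 = (-0.1684, +0.9857)
n_6 = (-0.8390, +0.5441)
  (0,1): δ = 107.48°  ·
  (0,2): δ = 42.33°  ·
  (0,3): δ = 1.42°  ✓
  (0,4): δ = 46.26°  ·
  (0,5): δ = 83.19°  ·
  (0,6): δ = 130.53°  ·
  (1,2): δ = 114.85°  ·
  (1,3): δ = 71.10°  ·
  (1,4): δ = 26.26°  ·
  (1,5): δ = 10.67°  ✓
  (1,6): δ = 58.01°  ·
  (2,3): δ = 136.25°  ·
  (2,4): δ = 91.41°  ·
  (2,5): δ = 54.48°  ·
  (2,6): δ = 7.14°  ✓
  (3,4): δ = 135.16°  ·
  (3,5): δ = 98.23°  ·
  (3,6): δ = 50.89°  ·
  (4,5): δ = 143.07°  ·
  (4,6): δ = 95.73°  ·
  (5,6): δ = 132.66°  ·
antipodal pairs: 3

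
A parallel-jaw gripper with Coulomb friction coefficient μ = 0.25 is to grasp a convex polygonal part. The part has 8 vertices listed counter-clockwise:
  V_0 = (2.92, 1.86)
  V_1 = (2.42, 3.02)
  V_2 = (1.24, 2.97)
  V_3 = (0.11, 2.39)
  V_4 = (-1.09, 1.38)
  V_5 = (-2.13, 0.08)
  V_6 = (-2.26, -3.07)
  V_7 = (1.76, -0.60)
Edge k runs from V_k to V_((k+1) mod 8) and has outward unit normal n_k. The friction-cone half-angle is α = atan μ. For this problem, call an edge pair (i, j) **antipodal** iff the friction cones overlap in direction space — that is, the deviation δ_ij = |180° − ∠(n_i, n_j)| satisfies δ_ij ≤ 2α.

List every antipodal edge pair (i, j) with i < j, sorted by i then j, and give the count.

α = atan 0.25 = 14.04°;  2α = 28.07°
n_0 = (+0.9183, +0.3958)
n_1 = (-0.0423, +0.9991)
n_2 = (-0.4566, +0.8897)
n_3 = (-0.6439, +0.7651)
n_4 = (-0.7809, +0.6247)
n_5 = (-0.9991, +0.0412)
n_6 = (+0.5235, -0.8520)
n_7 = (+0.9045, -0.4265)
  (0,1): δ = 110.89°  ·
  (0,2): δ = 86.15°  ·
  (0,3): δ = 73.23°  ·
  (0,4): δ = 61.98°  ·
  (0,5): δ = 25.68°  ✓
  (0,6): δ = 98.25°  ·
  (0,7): δ = 131.44°  ·
  (1,2): δ = 155.26°  ·
  (1,3): δ = 142.34°  ·
  (1,4): δ = 131.09°  ·
  (1,5): δ = 94.79°  ·
  (1,6): δ = 29.14°  ·
  (1,7): δ = 62.33°  ·
  (2,3): δ = 167.08°  ·
  (2,4): δ = 155.83°  ·
  (2,5): δ = 119.53°  ·
  (2,6): δ = 4.40°  ✓
  (2,7): δ = 37.58°  ·
  (3,4): δ = 168.75°  ·
  (3,5): δ = 132.45°  ·
  (3,6): δ = 8.52°  ✓
  (3,7): δ = 24.67°  ✓
  (4,5): δ = 143.70°  ·
  (4,6): δ = 19.77°  ✓
  (4,7): δ = 13.41°  ✓
  (5,6): δ = 56.07°  ·
  (5,7): δ = 22.88°  ✓
  (6,7): δ = 146.81°  ·
antipodal pairs: 7

count = 7; pairs: (0,5), (2,6), (3,6), (3,7), (4,6), (4,7), (5,7)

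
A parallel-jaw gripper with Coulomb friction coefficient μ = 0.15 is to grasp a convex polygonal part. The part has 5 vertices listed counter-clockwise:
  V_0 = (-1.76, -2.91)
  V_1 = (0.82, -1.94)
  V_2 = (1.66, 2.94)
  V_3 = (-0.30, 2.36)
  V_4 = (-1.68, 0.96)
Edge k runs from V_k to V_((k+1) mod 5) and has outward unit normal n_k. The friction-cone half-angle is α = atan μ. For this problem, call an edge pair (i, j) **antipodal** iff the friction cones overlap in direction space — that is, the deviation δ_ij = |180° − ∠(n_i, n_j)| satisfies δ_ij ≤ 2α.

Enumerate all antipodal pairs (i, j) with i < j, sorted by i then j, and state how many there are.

count = 2; pairs: (0,2), (1,4)

α = atan 0.15 = 8.53°;  2α = 17.06°
n_0 = (+0.3519, -0.9360)
n_1 = (+0.9855, -0.1696)
n_2 = (-0.2838, +0.9589)
n_3 = (-0.7122, +0.7020)
n_4 = (-0.9998, +0.0207)
  (0,1): δ = 120.37°  ·
  (0,2): δ = 4.12°  ✓
  (0,3): δ = 24.81°  ·
  (0,4): δ = 68.21°  ·
  (1,2): δ = 63.75°  ·
  (1,3): δ = 34.82°  ·
  (1,4): δ = 8.58°  ✓
  (2,3): δ = 151.07°  ·
  (2,4): δ = 107.67°  ·
  (3,4): δ = 136.60°  ·
antipodal pairs: 2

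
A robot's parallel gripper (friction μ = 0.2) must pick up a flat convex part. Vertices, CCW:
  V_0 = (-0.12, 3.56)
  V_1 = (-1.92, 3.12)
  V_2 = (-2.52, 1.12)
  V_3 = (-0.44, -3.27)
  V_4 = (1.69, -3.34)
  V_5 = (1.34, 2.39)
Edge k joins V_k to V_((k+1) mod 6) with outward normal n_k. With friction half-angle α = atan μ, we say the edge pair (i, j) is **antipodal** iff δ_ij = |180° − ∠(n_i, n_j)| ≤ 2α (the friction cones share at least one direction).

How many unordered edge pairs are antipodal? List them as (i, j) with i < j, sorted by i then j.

α = atan 0.2 = 11.31°;  2α = 22.62°
n_0 = (-0.2375, +0.9714)
n_1 = (-0.9578, +0.2873)
n_2 = (-0.9037, -0.4282)
n_3 = (-0.0328, -0.9995)
n_4 = (+0.9981, +0.0610)
n_5 = (+0.6253, +0.7803)
  (0,1): δ = 120.44°  ·
  (0,2): δ = 78.38°  ·
  (0,3): δ = 15.62°  ✓
  (0,4): δ = 79.76°  ·
  (0,5): δ = 127.56°  ·
  (1,2): δ = 137.95°  ·
  (1,3): δ = 75.18°  ·
  (1,4): δ = 20.19°  ✓
  (1,5): δ = 67.99°  ·
  (2,3): δ = 117.23°  ·
  (2,4): δ = 21.86°  ✓
  (2,5): δ = 25.94°  ·
  (3,4): δ = 84.62°  ·
  (3,5): δ = 36.83°  ·
  (4,5): δ = 132.20°  ·
antipodal pairs: 3

count = 3; pairs: (0,3), (1,4), (2,4)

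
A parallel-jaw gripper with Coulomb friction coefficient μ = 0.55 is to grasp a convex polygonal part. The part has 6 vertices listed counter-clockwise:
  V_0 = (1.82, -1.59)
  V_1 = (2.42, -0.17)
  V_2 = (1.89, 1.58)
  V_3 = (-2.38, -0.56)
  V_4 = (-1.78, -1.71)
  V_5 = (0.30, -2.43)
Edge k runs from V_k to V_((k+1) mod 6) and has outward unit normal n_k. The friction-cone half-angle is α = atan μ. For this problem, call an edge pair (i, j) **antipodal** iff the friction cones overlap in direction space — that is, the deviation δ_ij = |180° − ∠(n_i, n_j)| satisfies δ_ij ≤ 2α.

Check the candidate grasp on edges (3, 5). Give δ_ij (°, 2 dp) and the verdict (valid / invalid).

α = atan 0.55 = 28.81°;  2α = 57.62°
edge 3: e_3 = (+0.60, -1.15);  n_3 = (-0.8866, -0.4626)
edge 5: e_5 = (+1.52, +0.84);  n_5 = (+0.4837, -0.8752)
∠(n_3, n_5) = 91.37°
δ = |180° − 91.37°| = 88.63°
88.63° > 2α = 57.62°  →  invalid

δ = 88.63°, invalid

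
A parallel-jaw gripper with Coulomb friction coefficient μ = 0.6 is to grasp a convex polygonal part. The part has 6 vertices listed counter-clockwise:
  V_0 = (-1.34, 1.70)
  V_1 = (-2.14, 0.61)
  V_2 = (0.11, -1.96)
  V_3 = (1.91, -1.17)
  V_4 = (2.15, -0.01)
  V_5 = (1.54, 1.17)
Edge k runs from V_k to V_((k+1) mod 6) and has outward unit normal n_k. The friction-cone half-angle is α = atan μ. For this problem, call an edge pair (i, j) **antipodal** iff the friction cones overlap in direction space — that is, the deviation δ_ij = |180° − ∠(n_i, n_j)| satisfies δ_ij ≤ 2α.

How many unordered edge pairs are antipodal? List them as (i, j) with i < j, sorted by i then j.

count = 6; pairs: (0,2), (0,3), (1,3), (1,4), (1,5), (2,5)

α = atan 0.6 = 30.96°;  2α = 61.93°
n_0 = (-0.8062, +0.5917)
n_1 = (-0.7524, -0.6587)
n_2 = (+0.4019, -0.9157)
n_3 = (+0.9793, -0.2026)
n_4 = (+0.8883, +0.4592)
n_5 = (+0.1810, +0.9835)
  (0,1): δ = 102.52°  ·
  (0,2): δ = 30.03°  ✓
  (0,3): δ = 24.59°  ✓
  (0,4): δ = 63.61°  ·
  (0,5): δ = 115.85°  ·
  (1,2): δ = 107.51°  ·
  (1,3): δ = 52.89°  ✓
  (1,4): δ = 13.87°  ✓
  (1,5): δ = 38.37°  ✓
  (2,3): δ = 125.39°  ·
  (2,4): δ = 86.36°  ·
  (2,5): δ = 34.12°  ✓
  (3,4): δ = 140.97°  ·
  (3,5): δ = 88.74°  ·
  (4,5): δ = 127.76°  ·
antipodal pairs: 6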